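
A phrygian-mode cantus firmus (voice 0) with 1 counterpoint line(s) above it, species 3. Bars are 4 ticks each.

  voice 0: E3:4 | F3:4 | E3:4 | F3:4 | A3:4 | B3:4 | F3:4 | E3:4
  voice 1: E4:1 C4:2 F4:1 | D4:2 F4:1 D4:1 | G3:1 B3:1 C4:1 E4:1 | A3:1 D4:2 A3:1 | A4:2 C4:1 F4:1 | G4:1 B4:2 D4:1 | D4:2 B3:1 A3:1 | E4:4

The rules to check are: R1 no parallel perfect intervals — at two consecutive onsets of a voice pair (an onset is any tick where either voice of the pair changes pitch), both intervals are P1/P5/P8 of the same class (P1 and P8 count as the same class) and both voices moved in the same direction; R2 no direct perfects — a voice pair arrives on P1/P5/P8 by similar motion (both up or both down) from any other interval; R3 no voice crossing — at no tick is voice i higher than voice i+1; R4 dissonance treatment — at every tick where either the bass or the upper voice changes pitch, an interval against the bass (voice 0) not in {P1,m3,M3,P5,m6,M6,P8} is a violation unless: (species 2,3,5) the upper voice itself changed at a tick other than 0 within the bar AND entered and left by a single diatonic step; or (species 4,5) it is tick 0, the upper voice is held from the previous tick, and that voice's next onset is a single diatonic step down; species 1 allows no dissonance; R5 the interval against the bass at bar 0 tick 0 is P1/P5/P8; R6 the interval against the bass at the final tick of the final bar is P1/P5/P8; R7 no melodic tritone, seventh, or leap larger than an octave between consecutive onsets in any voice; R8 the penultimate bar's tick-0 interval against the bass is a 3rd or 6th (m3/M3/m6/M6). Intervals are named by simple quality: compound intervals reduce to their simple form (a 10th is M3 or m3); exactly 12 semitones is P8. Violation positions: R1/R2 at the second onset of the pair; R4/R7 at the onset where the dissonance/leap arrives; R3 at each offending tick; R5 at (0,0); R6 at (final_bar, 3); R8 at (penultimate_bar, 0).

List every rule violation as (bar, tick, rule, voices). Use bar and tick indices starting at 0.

bar 0: v0=E3 v1=E4 downbeat P8
bar 1: v0=F3 v1=D4 downbeat M6
bar 2: v0=E3 v1=G3 downbeat m3
bar 3: v0=F3 v1=A3 downbeat M3
bar 4: v0=A3 v1=A4 downbeat P8
bar 5: v0=B3 v1=G4 downbeat m6
bar 6: v0=F3 v1=D4 downbeat M6
bar 7: v0=E3 v1=E4 downbeat P8
  -> R4 @ bar 0 tick 3 v(0, 1): E3/F4 m2 untreated
  -> R2 @ bar 4 tick 0 v(0, 1): F3/A3 M3 -> A3/A4 P8 similar
  -> R7 @ bar 6 tick 0 v(0,): B3->F3 leap 6st
  -> R4 @ bar 6 tick 2 v(0, 1): F3/B3 TT untreated

(0, 3, R4, (0, 1))
(4, 0, R2, (0, 1))
(6, 0, R7, (0,))
(6, 2, R4, (0, 1))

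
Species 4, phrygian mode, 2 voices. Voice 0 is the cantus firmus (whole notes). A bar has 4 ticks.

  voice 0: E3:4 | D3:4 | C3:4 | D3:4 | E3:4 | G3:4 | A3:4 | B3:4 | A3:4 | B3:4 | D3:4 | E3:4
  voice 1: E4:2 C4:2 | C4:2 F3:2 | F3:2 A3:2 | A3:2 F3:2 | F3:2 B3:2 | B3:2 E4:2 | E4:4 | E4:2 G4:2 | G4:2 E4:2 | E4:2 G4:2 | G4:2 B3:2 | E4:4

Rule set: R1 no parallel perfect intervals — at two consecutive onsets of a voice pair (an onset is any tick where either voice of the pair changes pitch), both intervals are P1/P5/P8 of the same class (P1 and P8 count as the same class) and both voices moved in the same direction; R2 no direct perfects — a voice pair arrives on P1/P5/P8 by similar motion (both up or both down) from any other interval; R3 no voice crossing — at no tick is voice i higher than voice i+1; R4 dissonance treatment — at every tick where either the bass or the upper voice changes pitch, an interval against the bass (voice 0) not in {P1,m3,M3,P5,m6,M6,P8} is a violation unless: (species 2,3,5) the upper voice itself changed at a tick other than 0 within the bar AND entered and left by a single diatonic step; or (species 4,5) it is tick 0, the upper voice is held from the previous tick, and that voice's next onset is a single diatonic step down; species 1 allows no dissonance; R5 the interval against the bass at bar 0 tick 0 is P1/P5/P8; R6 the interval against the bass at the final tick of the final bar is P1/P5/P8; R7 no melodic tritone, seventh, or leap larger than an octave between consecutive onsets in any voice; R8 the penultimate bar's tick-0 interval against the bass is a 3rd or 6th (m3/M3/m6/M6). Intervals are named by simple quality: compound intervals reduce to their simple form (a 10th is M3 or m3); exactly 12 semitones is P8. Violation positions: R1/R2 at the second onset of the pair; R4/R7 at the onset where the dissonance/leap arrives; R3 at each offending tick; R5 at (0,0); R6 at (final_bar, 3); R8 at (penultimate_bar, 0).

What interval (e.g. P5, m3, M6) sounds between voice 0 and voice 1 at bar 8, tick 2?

P5

voice 0=A3 voice 1=E4 -> P5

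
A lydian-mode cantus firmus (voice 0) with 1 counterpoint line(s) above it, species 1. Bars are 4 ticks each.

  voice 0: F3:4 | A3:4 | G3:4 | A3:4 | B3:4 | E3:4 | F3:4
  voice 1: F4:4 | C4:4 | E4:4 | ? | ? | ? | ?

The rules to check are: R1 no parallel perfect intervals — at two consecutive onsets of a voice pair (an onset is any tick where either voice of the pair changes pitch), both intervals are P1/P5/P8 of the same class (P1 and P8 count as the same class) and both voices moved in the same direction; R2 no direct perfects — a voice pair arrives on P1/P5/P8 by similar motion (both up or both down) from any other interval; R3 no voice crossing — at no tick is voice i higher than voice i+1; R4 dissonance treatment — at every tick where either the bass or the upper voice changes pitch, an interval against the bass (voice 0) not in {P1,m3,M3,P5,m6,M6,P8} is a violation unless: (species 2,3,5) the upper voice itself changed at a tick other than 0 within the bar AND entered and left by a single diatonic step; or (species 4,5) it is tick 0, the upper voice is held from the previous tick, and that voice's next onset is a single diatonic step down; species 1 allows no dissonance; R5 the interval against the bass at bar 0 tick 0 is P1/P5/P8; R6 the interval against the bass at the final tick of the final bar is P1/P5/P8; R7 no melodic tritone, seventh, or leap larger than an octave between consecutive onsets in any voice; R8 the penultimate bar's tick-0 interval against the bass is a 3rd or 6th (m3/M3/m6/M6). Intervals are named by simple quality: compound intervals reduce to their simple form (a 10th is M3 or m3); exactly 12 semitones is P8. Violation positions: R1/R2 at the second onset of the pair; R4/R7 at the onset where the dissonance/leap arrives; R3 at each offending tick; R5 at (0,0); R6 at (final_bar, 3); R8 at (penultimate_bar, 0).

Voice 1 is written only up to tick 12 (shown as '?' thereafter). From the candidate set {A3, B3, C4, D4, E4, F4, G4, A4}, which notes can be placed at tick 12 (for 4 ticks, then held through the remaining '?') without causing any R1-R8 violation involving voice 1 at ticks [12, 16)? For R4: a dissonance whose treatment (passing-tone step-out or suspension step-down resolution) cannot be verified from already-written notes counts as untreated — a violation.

A3: legal
B3: violates R4
C4: legal
D4: violates R4
E4: legal
F4: legal
G4: violates R4
A4: violates R2

{A3, C4, E4, F4}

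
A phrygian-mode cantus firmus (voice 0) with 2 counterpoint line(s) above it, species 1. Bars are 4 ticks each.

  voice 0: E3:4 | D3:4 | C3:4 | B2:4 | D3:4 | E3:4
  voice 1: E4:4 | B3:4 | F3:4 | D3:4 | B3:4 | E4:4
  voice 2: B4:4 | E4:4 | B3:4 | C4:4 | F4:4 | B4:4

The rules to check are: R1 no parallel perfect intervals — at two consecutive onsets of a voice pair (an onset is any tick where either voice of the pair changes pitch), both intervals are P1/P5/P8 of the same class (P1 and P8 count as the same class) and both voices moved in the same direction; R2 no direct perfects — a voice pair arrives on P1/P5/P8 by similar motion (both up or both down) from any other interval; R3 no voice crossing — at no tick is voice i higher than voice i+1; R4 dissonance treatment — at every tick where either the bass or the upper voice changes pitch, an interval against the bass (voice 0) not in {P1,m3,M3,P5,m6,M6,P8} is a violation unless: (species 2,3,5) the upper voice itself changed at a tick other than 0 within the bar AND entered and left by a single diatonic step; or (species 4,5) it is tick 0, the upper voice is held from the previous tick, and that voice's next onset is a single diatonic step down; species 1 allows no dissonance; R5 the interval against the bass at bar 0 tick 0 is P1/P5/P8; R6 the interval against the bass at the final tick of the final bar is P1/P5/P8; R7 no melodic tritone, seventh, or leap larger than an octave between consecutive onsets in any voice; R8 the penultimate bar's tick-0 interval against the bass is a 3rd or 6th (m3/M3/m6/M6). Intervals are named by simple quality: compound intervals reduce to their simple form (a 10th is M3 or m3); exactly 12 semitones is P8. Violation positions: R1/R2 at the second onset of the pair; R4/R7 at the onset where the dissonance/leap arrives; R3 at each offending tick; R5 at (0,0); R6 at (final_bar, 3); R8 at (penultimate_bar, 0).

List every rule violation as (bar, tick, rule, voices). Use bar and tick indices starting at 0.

(1, 0, R4, (0, 2))
(2, 0, R4, (0, 1))
(2, 0, R4, (0, 2))
(2, 0, R7, (1,))
(3, 0, R4, (0, 2))
(5, 0, R2, (0, 1))
(5, 0, R2, (0, 2))
(5, 0, R2, (1, 2))
(5, 0, R7, (2,))

bar 0: v0=E3 v1=E4 v2=B4 downbeat P5
bar 1: v0=D3 v1=B3 v2=E4 downbeat M2
bar 2: v0=C3 v1=F3 v2=B3 downbeat M7
bar 3: v0=B2 v1=D3 v2=C4 downbeat m2
bar 4: v0=D3 v1=B3 v2=F4 downbeat m3
bar 5: v0=E3 v1=E4 v2=B4 downbeat P5
  -> R4 @ bar 1 tick 0 v(0, 2): D3/E4 M2 untreated
  -> R4 @ bar 2 tick 0 v(0, 1): C3/F3 P4 untreated
  -> R4 @ bar 2 tick 0 v(0, 2): C3/B3 M7 untreated
  -> R7 @ bar 2 tick 0 v(1,): B3->F3 leap 6st
  -> R4 @ bar 3 tick 0 v(0, 2): B2/C4 m2 untreated
  -> R2 @ bar 5 tick 0 v(0, 1): D3/B3 M6 -> E3/E4 P8 similar
  -> R2 @ bar 5 tick 0 v(0, 2): D3/F4 m3 -> E3/B4 P5 similar
  -> R2 @ bar 5 tick 0 v(1, 2): B3/F4 TT -> E4/B4 P5 similar
  -> R7 @ bar 5 tick 0 v(2,): F4->B4 leap 6st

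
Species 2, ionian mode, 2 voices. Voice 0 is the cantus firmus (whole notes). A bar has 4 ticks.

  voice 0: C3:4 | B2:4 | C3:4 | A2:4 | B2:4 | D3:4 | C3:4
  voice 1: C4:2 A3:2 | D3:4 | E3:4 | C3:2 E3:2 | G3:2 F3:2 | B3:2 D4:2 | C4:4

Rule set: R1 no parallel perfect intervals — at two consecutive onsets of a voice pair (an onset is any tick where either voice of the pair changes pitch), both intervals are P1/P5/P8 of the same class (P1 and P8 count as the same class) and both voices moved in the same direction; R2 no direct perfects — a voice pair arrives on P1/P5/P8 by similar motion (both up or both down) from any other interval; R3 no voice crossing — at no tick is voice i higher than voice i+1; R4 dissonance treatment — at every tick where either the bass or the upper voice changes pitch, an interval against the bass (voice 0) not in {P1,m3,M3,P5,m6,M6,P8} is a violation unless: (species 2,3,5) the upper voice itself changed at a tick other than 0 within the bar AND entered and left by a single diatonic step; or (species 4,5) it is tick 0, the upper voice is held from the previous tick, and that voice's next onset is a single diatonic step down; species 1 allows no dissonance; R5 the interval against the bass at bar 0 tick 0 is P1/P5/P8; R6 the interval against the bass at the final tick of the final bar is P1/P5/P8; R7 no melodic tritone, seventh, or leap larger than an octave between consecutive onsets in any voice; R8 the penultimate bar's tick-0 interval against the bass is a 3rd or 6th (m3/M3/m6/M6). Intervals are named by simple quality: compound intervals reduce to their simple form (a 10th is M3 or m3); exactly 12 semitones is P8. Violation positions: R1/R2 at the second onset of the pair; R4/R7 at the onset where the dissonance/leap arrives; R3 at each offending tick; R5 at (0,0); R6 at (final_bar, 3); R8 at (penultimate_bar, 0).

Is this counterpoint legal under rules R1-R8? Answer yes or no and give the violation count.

bar 0: v0=C3 v1=C4 (P8)
bar 1: v0=B2 v1=D3 (m3)
bar 2: v0=C3 v1=E3 (M3)
bar 3: v0=A2 v1=C3 (m3)
bar 4: v0=B2 v1=G3 (m6)
bar 5: v0=D3 v1=B3 (M6)
bar 6: v0=C3 v1=C4 (P8)
  R4 @ bar4.2: B2/F3 TT untreated
  R7 @ bar5.0: F3->B3 leap 6st
  R1 @ bar6.0: D3/D4 P8 -> C3/C4 P8 similar

No (3 violations)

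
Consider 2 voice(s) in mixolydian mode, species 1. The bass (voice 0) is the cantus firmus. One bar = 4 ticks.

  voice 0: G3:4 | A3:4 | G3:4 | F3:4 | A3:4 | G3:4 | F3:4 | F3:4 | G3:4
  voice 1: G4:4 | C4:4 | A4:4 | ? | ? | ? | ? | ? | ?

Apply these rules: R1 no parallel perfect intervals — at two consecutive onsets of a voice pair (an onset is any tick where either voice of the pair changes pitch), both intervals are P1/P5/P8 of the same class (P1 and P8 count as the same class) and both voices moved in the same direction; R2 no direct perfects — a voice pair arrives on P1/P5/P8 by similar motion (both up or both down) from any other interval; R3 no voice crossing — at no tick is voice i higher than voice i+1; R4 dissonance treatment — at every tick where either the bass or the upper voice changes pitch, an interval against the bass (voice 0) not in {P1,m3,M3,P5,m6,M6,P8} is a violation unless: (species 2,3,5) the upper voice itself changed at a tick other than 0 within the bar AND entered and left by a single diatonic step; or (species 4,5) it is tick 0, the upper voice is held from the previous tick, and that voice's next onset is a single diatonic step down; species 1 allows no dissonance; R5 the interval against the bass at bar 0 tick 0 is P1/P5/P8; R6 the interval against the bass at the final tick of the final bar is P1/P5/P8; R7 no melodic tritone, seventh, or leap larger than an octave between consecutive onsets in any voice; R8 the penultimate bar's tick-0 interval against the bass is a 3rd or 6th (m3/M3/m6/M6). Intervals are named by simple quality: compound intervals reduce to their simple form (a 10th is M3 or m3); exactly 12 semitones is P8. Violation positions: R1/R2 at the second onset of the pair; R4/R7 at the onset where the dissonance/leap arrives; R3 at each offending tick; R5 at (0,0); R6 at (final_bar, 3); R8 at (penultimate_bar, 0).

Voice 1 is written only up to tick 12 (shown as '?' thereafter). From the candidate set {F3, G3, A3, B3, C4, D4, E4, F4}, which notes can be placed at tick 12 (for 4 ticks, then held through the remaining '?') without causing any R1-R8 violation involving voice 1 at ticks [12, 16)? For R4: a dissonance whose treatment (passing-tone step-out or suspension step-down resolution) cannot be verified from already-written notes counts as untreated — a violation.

{A3, D4}

F3: violates R2,R7
G3: violates R4,R7
A3: legal
B3: violates R4,R7
C4: violates R2
D4: legal
E4: violates R4
F4: violates R2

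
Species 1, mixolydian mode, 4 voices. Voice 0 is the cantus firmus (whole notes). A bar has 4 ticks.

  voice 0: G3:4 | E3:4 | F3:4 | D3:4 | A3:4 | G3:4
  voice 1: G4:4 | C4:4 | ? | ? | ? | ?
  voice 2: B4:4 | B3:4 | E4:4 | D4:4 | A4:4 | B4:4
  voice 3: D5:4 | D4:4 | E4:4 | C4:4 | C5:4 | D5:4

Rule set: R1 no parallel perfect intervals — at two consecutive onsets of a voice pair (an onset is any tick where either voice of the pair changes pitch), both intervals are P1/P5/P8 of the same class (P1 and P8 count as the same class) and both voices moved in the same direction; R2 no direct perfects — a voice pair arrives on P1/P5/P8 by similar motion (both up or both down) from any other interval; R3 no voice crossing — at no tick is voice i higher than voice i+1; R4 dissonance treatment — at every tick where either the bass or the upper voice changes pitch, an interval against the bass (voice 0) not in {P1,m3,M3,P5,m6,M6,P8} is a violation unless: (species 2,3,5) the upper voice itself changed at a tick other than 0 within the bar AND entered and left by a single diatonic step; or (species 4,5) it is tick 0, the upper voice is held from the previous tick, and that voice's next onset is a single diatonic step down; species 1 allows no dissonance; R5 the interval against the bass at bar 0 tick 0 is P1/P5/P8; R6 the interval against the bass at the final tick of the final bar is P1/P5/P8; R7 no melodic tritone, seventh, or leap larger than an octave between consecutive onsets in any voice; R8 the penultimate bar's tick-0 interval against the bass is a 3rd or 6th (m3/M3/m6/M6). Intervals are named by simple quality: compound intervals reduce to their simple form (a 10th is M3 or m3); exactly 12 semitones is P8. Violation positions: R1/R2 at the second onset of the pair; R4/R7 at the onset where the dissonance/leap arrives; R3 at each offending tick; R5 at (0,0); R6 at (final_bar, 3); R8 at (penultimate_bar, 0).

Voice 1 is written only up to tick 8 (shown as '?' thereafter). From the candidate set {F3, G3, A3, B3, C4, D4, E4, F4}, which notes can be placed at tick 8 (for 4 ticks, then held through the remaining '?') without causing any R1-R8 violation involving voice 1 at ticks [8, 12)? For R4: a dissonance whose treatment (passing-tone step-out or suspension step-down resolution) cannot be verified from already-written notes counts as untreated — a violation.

F3: legal
G3: violates R4
A3: legal
B3: violates R4
C4: legal
D4: legal
E4: violates R2,R4
F4: violates R2,R3

{A3, C4, D4, F3}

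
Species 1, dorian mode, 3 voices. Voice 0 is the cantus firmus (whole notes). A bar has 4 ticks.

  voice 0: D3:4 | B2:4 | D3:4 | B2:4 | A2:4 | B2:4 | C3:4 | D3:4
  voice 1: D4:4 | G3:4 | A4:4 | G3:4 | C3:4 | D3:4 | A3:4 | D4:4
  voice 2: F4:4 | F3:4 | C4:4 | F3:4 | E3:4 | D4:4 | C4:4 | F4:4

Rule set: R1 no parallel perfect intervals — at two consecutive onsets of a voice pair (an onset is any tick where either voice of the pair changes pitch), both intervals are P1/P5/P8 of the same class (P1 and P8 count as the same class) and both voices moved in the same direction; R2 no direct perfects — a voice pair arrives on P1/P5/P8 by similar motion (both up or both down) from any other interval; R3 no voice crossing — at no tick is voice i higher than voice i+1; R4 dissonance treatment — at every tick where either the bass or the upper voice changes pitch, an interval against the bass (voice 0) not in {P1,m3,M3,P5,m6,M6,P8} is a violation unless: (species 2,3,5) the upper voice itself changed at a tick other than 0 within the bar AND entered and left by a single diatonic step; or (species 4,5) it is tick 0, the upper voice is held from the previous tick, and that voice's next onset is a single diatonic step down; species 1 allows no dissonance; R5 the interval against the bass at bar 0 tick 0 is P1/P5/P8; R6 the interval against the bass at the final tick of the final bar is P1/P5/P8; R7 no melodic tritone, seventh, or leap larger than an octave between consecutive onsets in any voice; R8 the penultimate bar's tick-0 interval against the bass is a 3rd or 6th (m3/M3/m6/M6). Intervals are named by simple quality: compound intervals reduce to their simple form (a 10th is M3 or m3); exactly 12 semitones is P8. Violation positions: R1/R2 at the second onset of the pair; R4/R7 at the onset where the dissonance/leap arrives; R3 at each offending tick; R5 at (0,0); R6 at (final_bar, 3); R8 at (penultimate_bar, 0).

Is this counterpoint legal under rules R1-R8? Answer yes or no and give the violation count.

No (25 violations)

bar 0: v0=D3 v1=D4 v2=F4 (m3)
bar 1: v0=B2 v1=G3 v2=F3 (TT)
bar 2: v0=D3 v1=A4 v2=C4 (m7)
bar 3: v0=B2 v1=G3 v2=F3 (TT)
bar 4: v0=A2 v1=C3 v2=E3 (P5)
bar 5: v0=B2 v1=D3 v2=D4 (m3)
bar 6: v0=C3 v1=A3 v2=C4 (P8)
bar 7: v0=D3 v1=D4 v2=F4 (m3)
  R5 @ bar0.0: opens on m3
  R3 @ bar1.0: G3 above F3
  R4 @ bar1.0: B2/F3 TT untreated
  R3 @ bar1.1: G3 above F3
  R3 @ bar1.2: G3 above F3
  R3 @ bar1.3: G3 above F3
  R2 @ bar2.0: B2/G3 m6 -> D3/A4 P5 similar
  R3 @ bar2.0: A4 above C4
  R4 @ bar2.0: D3/C4 m7 untreated
  R7 @ bar2.0: G3->A4 leap 14st
  R3 @ bar2.1: A4 above C4
  R3 @ bar2.2: A4 above C4
  R3 @ bar2.3: A4 above C4
  R3 @ bar3.0: G3 above F3
  R4 @ bar3.0: B2/F3 TT untreated
  R7 @ bar3.0: A4->G3 leap 14st
  R3 @ bar3.1: G3 above F3
  R3 @ bar3.2: G3 above F3
  R3 @ bar3.3: G3 above F3
  R2 @ bar4.0: B2/F3 TT -> A2/E3 P5 similar
  R2 @ bar5.0: C3/E3 M3 -> D3/D4 P8 similar
  R7 @ bar5.0: E3->D4 leap 10st
  R8 @ bar6.0: penult P8 not 3rd/6th
  R2 @ bar7.0: C3/A3 M6 -> D3/D4 P8 similar
  R6 @ bar7.3: closes on m3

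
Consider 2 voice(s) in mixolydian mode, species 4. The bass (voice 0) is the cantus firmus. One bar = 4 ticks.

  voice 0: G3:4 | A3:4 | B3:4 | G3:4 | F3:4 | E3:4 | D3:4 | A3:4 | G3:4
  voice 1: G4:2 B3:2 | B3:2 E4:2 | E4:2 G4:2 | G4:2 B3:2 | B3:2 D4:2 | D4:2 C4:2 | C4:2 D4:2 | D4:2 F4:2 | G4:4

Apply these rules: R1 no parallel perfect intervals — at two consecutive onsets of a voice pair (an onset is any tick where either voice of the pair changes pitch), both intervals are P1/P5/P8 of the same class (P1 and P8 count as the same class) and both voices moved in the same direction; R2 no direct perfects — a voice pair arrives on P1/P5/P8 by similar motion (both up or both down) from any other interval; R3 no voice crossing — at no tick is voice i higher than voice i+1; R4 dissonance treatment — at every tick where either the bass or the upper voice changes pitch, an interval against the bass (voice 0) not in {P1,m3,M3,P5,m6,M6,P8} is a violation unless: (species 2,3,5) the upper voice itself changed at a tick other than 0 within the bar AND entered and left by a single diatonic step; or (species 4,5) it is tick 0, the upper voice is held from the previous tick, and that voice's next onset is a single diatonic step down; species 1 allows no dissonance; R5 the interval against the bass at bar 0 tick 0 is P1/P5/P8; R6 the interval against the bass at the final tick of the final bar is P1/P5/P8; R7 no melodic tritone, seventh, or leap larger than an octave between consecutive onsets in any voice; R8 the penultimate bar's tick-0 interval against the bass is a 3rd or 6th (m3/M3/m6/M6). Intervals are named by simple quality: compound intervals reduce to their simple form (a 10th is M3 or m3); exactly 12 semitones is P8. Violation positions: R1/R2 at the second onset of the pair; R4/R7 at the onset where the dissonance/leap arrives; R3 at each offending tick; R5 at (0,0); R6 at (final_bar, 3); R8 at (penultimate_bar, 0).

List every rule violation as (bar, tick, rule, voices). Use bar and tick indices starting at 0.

(1, 0, R4, (0, 1))
(2, 0, R4, (0, 1))
(4, 0, R4, (0, 1))
(6, 0, R4, (0, 1))
(7, 0, R4, (0, 1))
(7, 0, R8, (0, 1))

bar 0: v0=G3 v1=G4 downbeat P8
bar 1: v0=A3 v1=B3 downbeat M2
bar 2: v0=B3 v1=E4 downbeat P4
bar 3: v0=G3 v1=G4 downbeat P8
bar 4: v0=F3 v1=B3 downbeat TT
bar 5: v0=E3 v1=D4 downbeat m7
bar 6: v0=D3 v1=C4 downbeat m7
bar 7: v0=A3 v1=D4 downbeat P4
bar 8: v0=G3 v1=G4 downbeat P8
  -> R4 @ bar 1 tick 0 v(0, 1): A3/B3 M2 untreated
  -> R4 @ bar 2 tick 0 v(0, 1): B3/E4 P4 untreated
  -> R4 @ bar 4 tick 0 v(0, 1): F3/B3 TT untreated
  -> R4 @ bar 6 tick 0 v(0, 1): D3/C4 m7 untreated
  -> R4 @ bar 7 tick 0 v(0, 1): A3/D4 P4 untreated
  -> R8 @ bar 7 tick 0 v(0, 1): penult P4 not 3rd/6th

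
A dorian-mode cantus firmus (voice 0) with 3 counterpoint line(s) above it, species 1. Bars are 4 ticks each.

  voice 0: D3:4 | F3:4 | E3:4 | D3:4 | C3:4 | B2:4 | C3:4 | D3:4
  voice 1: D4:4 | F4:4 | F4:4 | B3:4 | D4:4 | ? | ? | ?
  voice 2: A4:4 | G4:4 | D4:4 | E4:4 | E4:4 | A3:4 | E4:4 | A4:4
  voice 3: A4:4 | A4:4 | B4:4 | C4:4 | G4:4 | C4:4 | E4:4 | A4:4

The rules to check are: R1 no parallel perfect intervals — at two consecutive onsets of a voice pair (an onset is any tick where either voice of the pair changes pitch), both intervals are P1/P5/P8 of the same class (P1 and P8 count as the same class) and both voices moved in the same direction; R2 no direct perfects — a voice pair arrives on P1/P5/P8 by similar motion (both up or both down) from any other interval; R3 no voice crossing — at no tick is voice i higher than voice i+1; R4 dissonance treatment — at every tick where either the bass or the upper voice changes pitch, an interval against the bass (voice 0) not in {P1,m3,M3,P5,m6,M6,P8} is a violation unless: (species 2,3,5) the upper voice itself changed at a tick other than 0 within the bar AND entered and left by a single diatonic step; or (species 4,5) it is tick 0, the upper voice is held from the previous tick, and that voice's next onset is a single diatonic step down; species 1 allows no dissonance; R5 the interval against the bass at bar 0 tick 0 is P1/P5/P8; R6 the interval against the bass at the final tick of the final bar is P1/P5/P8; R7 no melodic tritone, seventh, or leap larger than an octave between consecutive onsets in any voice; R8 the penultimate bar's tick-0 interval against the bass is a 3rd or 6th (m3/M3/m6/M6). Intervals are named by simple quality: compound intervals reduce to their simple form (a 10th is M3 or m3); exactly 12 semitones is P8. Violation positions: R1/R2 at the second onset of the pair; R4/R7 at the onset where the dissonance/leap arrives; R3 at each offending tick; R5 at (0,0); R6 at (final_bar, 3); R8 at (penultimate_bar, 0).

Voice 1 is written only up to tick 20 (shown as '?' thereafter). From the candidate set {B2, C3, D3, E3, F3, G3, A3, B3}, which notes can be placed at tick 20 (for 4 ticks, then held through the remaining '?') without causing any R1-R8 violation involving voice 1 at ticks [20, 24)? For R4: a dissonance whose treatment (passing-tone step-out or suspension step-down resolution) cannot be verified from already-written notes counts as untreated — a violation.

B2: violates R2,R7
C3: violates R2,R4,R7
D3: violates R2
E3: violates R4,R7
F3: violates R2,R4
G3: legal
A3: violates R2,R4
B3: violates R2,R3

{G3}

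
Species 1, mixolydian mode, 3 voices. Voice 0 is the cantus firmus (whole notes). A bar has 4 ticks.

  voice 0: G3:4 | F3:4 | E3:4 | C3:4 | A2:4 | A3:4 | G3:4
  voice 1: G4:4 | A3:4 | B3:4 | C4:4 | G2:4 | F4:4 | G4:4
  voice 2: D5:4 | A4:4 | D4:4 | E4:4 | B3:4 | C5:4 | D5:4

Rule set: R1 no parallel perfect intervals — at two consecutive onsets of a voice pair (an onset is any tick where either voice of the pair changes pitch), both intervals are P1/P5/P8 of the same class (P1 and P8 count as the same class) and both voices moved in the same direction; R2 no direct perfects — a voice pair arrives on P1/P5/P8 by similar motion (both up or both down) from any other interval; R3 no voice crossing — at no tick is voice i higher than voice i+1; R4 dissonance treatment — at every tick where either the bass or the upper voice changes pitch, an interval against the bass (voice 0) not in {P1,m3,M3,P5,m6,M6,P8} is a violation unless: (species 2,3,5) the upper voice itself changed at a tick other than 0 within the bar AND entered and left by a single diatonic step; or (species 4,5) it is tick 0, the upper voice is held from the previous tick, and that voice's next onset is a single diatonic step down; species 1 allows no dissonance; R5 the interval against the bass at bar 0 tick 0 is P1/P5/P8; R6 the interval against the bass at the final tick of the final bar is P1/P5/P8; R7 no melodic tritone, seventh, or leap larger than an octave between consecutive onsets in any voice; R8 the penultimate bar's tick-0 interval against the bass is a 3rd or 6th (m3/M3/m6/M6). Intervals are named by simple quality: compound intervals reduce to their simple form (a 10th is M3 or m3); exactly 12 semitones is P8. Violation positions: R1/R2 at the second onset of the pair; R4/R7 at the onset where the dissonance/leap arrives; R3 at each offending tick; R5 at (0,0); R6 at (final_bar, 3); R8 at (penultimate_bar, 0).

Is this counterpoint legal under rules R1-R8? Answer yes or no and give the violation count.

No (14 violations)

bar 0: v0=G3 v1=G4 v2=D5 (P5)
bar 1: v0=F3 v1=A3 v2=A4 (M3)
bar 2: v0=E3 v1=B3 v2=D4 (m7)
bar 3: v0=C3 v1=C4 v2=E4 (M3)
bar 4: v0=A2 v1=G2 v2=B3 (M2)
bar 5: v0=A3 v1=F4 v2=C5 (m3)
bar 6: v0=G3 v1=G4 v2=D5 (P5)
  R2 @ bar1.0: G4/D5 P5 -> A3/A4 P8 similar
  R7 @ bar1.0: G4->A3 leap 10st
  R4 @ bar2.0: E3/D4 m7 untreated
  R3 @ bar4.0: A2 above G2
  R4 @ bar4.0: A2/G2 M2 untreated
  R4 @ bar4.0: A2/B3 M2 untreated
  R7 @ bar4.0: C4->G2 leap 17st
  R3 @ bar4.1: A2 above G2
  R3 @ bar4.2: A2 above G2
  R3 @ bar4.3: A2 above G2
  R2 @ bar5.0: G2/B3 M3 -> F4/C5 P5 similar
  R7 @ bar5.0: G2->F4 leap 22st
  R7 @ bar5.0: B3->C5 leap 13st
  R1 @ bar6.0: F4/C5 P5 -> G4/D5 P5 similar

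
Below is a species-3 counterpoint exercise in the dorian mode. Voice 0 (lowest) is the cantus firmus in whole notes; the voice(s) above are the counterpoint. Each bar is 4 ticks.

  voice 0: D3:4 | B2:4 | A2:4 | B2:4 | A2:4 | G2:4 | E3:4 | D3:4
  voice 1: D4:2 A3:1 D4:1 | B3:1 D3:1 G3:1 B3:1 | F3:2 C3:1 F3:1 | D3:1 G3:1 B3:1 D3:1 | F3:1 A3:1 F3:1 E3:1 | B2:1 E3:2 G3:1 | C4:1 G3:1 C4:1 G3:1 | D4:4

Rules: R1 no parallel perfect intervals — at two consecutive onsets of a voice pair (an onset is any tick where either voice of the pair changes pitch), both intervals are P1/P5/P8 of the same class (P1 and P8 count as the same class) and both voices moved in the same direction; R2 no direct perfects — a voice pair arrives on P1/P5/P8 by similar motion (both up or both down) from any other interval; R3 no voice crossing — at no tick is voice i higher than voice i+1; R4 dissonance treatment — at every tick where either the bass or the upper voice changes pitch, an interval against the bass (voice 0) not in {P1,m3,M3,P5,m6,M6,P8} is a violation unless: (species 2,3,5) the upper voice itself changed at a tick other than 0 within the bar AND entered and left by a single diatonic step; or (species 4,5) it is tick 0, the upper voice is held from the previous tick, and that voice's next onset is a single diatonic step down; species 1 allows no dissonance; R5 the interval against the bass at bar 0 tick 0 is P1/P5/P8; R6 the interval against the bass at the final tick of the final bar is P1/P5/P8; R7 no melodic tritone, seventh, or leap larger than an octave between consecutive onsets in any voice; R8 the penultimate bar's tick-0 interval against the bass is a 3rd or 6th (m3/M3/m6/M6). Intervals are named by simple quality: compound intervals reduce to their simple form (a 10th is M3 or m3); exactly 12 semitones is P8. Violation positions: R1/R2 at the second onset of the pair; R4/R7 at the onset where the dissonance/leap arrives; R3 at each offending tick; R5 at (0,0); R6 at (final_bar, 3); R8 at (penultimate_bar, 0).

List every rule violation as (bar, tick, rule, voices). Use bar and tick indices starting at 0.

(1, 0, R1, (0, 1))
(2, 0, R7, (1,))

bar 0: v0=D3 v1=D4 downbeat P8
bar 1: v0=B2 v1=B3 downbeat P8
bar 2: v0=A2 v1=F3 downbeat m6
bar 3: v0=B2 v1=D3 downbeat m3
bar 4: v0=A2 v1=F3 downbeat m6
bar 5: v0=G2 v1=B2 downbeat M3
bar 6: v0=E3 v1=C4 downbeat m6
bar 7: v0=D3 v1=D4 downbeat P8
  -> R1 @ bar 1 tick 0 v(0, 1): D3/D4 P8 -> B2/B3 P8 similar
  -> R7 @ bar 2 tick 0 v(1,): B3->F3 leap 6st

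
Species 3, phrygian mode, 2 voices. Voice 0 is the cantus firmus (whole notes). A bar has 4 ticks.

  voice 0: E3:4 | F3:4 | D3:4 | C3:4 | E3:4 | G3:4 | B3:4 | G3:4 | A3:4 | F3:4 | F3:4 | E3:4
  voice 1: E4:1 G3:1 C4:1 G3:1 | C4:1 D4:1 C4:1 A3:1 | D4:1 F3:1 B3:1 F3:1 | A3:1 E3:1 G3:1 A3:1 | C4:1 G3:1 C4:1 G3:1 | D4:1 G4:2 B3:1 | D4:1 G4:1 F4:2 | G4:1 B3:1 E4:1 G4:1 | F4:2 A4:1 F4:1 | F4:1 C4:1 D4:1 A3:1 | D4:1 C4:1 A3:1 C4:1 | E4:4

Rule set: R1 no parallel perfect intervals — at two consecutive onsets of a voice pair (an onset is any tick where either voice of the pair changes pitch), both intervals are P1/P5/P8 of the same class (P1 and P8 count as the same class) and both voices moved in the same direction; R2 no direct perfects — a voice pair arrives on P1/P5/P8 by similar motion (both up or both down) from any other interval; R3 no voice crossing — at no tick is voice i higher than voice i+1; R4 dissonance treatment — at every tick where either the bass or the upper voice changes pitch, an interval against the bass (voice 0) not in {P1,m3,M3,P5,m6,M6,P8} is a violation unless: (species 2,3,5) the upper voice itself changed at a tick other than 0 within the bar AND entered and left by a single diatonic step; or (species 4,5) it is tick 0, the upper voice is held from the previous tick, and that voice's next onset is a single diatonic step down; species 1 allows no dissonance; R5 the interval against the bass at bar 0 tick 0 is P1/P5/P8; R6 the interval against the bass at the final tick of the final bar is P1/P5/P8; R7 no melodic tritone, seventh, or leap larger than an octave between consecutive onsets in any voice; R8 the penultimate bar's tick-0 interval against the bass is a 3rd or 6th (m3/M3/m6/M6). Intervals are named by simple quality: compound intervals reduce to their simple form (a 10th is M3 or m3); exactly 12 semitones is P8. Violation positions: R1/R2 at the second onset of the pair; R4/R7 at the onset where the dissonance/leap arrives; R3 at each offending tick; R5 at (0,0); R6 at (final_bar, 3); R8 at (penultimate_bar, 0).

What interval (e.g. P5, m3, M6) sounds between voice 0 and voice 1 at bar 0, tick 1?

voice 0=E3 voice 1=G3 -> m3

m3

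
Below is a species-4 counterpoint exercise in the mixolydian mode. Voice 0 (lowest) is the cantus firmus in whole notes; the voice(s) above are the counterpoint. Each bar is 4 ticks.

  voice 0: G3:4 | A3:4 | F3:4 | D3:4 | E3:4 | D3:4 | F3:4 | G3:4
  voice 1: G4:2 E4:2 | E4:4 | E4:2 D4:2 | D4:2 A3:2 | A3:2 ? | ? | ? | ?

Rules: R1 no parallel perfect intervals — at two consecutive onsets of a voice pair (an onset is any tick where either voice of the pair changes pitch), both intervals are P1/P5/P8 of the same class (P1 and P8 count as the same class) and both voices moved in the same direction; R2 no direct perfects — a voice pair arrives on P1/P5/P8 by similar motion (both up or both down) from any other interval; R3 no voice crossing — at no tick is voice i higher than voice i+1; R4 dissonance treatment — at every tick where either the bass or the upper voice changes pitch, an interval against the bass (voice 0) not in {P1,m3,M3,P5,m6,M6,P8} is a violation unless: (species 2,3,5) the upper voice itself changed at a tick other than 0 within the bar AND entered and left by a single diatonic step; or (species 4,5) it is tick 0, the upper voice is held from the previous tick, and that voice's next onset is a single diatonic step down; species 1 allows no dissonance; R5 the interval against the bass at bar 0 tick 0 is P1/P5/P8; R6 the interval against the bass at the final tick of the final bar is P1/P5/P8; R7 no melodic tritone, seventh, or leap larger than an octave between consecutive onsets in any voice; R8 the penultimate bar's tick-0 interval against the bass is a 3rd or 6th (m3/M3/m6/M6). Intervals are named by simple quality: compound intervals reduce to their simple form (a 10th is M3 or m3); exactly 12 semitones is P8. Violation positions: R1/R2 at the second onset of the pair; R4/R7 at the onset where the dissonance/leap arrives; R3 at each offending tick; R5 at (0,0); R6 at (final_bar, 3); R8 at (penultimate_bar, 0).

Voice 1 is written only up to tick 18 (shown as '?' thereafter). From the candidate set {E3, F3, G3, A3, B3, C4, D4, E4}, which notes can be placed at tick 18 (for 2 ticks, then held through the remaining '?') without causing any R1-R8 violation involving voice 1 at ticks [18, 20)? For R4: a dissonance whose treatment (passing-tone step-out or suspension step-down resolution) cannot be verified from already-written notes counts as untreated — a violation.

{A3, B3, C4, E3, E4, G3}

E3: legal
F3: violates R4
G3: legal
A3: legal
B3: legal
C4: legal
D4: violates R4
E4: legal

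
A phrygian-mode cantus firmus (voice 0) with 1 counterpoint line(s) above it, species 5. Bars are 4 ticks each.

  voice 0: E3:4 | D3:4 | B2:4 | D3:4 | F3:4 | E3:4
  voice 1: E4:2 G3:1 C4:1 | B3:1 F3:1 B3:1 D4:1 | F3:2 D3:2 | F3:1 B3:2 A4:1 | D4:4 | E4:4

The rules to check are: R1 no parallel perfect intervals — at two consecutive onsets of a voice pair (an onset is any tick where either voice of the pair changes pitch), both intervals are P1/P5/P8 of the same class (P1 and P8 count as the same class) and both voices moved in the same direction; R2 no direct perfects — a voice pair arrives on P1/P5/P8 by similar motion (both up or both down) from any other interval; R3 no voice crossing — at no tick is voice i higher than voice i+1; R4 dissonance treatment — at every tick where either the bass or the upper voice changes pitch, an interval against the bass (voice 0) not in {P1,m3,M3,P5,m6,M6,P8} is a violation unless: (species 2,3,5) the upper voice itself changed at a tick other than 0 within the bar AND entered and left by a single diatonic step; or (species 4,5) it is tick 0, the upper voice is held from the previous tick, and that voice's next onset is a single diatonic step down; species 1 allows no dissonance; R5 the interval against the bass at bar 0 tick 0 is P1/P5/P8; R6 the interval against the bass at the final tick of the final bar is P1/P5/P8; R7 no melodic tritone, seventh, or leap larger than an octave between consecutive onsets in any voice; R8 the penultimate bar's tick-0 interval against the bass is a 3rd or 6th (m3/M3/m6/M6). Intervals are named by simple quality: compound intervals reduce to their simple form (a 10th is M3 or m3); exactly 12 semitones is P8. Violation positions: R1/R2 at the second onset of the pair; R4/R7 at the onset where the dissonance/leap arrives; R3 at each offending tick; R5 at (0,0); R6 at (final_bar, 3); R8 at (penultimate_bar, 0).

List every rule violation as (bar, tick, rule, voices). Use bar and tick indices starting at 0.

bar 0: v0=E3 v1=E4 downbeat P8
bar 1: v0=D3 v1=B3 downbeat M6
bar 2: v0=B2 v1=F3 downbeat TT
bar 3: v0=D3 v1=F3 downbeat m3
bar 4: v0=F3 v1=D4 downbeat M6
bar 5: v0=E3 v1=E4 downbeat P8
  -> R7 @ bar 1 tick 1 v(1,): B3->F3 leap 6st
  -> R7 @ bar 1 tick 2 v(1,): F3->B3 leap 6st
  -> R4 @ bar 2 tick 0 v(0, 1): B2/F3 TT untreated
  -> R7 @ bar 3 tick 1 v(1,): F3->B3 leap 6st
  -> R7 @ bar 3 tick 3 v(1,): B3->A4 leap 10st

(1, 1, R7, (1,))
(1, 2, R7, (1,))
(2, 0, R4, (0, 1))
(3, 1, R7, (1,))
(3, 3, R7, (1,))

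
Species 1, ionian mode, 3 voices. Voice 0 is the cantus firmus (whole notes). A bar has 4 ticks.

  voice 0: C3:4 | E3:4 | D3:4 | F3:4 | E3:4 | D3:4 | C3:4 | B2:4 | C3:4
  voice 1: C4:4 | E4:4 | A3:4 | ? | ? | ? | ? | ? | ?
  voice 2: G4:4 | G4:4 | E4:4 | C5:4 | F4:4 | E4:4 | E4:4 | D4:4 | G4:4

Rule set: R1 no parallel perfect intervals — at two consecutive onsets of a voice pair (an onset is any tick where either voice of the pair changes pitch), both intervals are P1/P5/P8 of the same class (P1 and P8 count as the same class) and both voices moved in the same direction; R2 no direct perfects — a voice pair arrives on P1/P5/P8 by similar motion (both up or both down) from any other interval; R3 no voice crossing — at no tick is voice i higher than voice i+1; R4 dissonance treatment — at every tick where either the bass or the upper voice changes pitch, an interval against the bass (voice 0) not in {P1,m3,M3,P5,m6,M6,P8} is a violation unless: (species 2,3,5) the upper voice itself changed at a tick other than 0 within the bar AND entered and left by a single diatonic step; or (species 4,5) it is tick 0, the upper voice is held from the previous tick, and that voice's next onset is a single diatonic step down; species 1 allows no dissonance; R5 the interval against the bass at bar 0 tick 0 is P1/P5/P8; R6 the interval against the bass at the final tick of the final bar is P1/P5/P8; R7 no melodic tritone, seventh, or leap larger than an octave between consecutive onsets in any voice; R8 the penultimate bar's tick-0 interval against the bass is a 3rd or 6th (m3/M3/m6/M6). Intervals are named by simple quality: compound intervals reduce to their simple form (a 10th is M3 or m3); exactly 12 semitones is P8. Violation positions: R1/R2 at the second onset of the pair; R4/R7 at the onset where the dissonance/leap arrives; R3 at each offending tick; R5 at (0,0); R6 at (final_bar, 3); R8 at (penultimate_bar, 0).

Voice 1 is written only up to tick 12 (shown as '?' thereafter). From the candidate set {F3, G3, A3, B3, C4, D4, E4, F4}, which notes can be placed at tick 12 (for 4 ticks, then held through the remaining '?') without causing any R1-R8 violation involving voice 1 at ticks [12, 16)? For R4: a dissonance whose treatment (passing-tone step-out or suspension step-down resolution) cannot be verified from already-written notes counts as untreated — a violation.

{A3, D4, F3}

F3: legal
G3: violates R4
A3: legal
B3: violates R4
C4: violates R1,R2
D4: legal
E4: violates R4
F4: violates R1,R2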